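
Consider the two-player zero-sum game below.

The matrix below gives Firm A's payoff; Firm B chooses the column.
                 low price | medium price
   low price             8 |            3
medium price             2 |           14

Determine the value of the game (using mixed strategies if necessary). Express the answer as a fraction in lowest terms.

Row minima are 3 and 2, so Firm A's maximin is 3; column maxima are 8 and 14, so Firm B's minimax is 8. These differ, so the equilibrium is in mixed strategies.
Let Firm A play low price with probability p. Firm B is indifferent when 8p + 2(1−p) = 3p + 14(1−p), giving p = 12/17.
Let Firm B play low price with probability q. Firm A is indifferent when 8q + 3(1−q) = 2q + 14(1−q), giving q = 11/17.
The value is 8·(11/17) + (3)·(6/17) = 106/17.

106/17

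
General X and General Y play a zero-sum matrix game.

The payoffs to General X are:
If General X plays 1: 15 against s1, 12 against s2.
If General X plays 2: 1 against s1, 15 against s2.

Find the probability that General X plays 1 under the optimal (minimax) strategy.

14/17

Row minima are 12 and 1, so General X's maximin is 12; column maxima are 15 and 15, so General Y's minimax is 15. These differ, so the equilibrium is in mixed strategies.
Let General X play 1 with probability p. General Y is indifferent when 15p + (1−p) = 12p + 15(1−p), giving p = 14/17.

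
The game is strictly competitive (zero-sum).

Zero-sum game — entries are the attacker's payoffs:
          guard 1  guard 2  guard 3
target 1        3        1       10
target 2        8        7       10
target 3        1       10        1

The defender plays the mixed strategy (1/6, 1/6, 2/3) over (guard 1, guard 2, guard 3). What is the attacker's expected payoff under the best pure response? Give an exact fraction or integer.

55/6

target 1: (3)·(1/6) + (1)·(1/6) + (10)·(2/3) = 22/3.
target 2: (8)·(1/6) + (7)·(1/6) + (10)·(2/3) = 55/6.
target 3: (1)·(1/6) + (10)·(1/6) + (1)·(2/3) = 5/2.
The best pure response is target 2 with expected payoff 55/6.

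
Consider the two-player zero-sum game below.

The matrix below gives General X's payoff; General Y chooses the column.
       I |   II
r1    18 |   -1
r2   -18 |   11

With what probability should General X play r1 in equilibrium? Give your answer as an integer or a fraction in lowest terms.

Row minima are -1 and -18, so General X's maximin is -1; column maxima are 18 and 11, so General Y's minimax is 11. These differ, so the equilibrium is in mixed strategies.
Let General X play r1 with probability p. General Y is indifferent when 18p − 18(1−p) = −p + 11(1−p), giving p = 29/48.

29/48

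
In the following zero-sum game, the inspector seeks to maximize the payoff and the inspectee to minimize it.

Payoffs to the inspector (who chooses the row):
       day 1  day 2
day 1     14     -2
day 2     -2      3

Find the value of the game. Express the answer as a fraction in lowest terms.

38/21

Row minima are -2 and -2, so the inspector's maximin is -2; column maxima are 14 and 3, so the inspectee's minimax is 3. These differ, so the equilibrium is in mixed strategies.
Let the inspector play day 1 with probability p. The inspectee is indifferent when 14p − 2(1−p) = −2p + 3(1−p), giving p = 5/21.
Let the inspectee play day 1 with probability q. The inspector is indifferent when 14q − 2(1−q) = −2q + 3(1−q), giving q = 5/21.
The value is 14·(5/21) + (-2)·(16/21) = 38/21.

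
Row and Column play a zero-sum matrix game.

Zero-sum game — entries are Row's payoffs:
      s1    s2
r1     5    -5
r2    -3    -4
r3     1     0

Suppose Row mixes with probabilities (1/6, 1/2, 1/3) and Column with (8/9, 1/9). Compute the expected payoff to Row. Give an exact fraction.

-11/18

Against (8/9, 1/9), each row's expected payoff is r1: 35/9; r2: -28/9; r3: 8/9.
Taking the (1/6, 1/2, 1/3)-weighted average: (1/6)·(35/9) + (1/2)·(-28/9) + (1/3)·(8/9) = -11/18.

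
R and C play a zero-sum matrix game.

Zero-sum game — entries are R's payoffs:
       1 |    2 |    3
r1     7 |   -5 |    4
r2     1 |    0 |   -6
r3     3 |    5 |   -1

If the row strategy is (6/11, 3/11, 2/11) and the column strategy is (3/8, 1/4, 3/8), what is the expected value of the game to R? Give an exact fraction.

125/88

Against (3/8, 1/4, 3/8), each row's expected payoff is r1: 23/8; r2: -15/8; r3: 2.
Taking the (6/11, 3/11, 2/11)-weighted average: (6/11)·(23/8) + (3/11)·(-15/8) + (2/11)·(2) = 125/88.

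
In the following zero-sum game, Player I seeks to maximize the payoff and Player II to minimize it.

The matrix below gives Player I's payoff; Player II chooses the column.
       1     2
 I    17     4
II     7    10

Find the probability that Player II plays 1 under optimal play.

3/8

Row minima are 4 and 7, so Player I's maximin is 7; column maxima are 17 and 10, so Player II's minimax is 10. These differ, so the equilibrium is in mixed strategies.
Let Player II play 1 with probability q. Player I is indifferent when 17q + 4(1−q) = 7q + 10(1−q), giving q = 3/8.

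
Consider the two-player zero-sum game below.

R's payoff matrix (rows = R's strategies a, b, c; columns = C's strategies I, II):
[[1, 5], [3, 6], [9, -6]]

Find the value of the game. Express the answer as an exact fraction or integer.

4

Row a is strictly dominated by row b, so R never plays it.
The remaining 2×2 game on (b, c) × (I, II) has no saddle point. Let R play b with probability p; indifference gives 3p + 9(1−p) = 6p − 6(1−p), so p = 5/6.
Similarly C's optimal q on I is 2/3, and the value is 3·(2/3) + (6)·(1/3) = 4.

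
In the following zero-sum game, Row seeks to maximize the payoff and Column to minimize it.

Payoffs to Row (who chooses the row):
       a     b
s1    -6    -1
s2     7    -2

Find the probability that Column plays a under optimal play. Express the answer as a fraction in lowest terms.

Row minima are -6 and -2, so Row's maximin is -2; column maxima are 7 and -1, so Column's minimax is -1. These differ, so the equilibrium is in mixed strategies.
Let Column play a with probability q. Row is indifferent when −6q − (1−q) = 7q − 2(1−q), giving q = 1/14.

1/14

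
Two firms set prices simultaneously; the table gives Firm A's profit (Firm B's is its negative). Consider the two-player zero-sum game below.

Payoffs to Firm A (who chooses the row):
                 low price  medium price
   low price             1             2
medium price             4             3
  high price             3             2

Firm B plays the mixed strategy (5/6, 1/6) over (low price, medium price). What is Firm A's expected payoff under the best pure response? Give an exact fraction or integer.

low price: (1)·(5/6) + (2)·(1/6) = 7/6.
medium price: (4)·(5/6) + (3)·(1/6) = 23/6.
high price: (3)·(5/6) + (2)·(1/6) = 17/6.
The best pure response is medium price with expected payoff 23/6.

23/6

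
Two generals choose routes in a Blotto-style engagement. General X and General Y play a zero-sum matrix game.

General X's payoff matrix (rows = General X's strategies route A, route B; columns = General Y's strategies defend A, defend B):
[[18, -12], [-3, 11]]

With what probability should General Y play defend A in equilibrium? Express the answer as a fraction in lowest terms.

Row minima are -12 and -3, so General X's maximin is -3; column maxima are 18 and 11, so General Y's minimax is 11. These differ, so the equilibrium is in mixed strategies.
Let General Y play defend A with probability q. General X is indifferent when 18q − 12(1−q) = −3q + 11(1−q), giving q = 23/44.

23/44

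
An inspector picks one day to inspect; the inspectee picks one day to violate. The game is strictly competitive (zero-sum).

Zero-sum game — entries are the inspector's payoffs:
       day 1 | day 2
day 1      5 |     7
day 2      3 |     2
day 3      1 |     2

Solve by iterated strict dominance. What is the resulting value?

Row day 3 is strictly dominated by row day 1 (5>1, 7>2); eliminate day 3.
Row day 2 is strictly dominated by row day 1 (5>3, 7>2); eliminate day 2.
Column day 2 is strictly dominated by day 1 for the inspectee (5<7); eliminate day 2.
Only (day 1, day 1) remains, with payoff 5.

5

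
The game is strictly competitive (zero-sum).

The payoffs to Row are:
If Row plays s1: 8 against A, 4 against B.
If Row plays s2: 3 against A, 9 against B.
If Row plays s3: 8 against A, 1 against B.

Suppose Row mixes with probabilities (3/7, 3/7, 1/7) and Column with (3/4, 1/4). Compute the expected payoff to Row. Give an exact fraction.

163/28

Against (3/4, 1/4), each row's expected payoff is s1: 7; s2: 9/2; s3: 25/4.
Taking the (3/7, 3/7, 1/7)-weighted average: (3/7)·(7) + (3/7)·(9/2) + (1/7)·(25/4) = 163/28.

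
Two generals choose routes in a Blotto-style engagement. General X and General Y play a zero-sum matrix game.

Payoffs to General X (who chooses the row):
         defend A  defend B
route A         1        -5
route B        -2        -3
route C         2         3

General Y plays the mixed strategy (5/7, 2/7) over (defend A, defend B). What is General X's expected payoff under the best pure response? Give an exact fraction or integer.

16/7

route A: (1)·(5/7) + (-5)·(2/7) = -5/7.
route B: (-2)·(5/7) + (-3)·(2/7) = -16/7.
route C: (2)·(5/7) + (3)·(2/7) = 16/7.
The best pure response is route C with expected payoff 16/7.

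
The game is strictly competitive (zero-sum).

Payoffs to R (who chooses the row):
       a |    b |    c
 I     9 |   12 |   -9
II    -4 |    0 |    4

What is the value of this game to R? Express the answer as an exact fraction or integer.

0

Column b is strictly dominated by a for C (it gives R more in every row).
The remaining 2×2 game on (I, II) × (a, c) has no saddle point. Let R play I with probability p; indifference gives 9p − 4(1−p) = −9p + 4(1−p), so p = 4/13.
Similarly C's optimal q on a is 1/2, and the value is 9·(1/2) + (-9)·(1/2) = 0.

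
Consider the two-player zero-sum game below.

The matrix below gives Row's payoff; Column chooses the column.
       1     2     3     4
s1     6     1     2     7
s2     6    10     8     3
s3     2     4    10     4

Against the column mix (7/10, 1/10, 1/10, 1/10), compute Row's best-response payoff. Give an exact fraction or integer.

63/10

s1: (6)·(7/10) + (1)·(1/10) + (2)·(1/10) + (7)·(1/10) = 26/5.
s2: (6)·(7/10) + (10)·(1/10) + (8)·(1/10) + (3)·(1/10) = 63/10.
s3: (2)·(7/10) + (4)·(1/10) + (10)·(1/10) + (4)·(1/10) = 16/5.
The best pure response is s2 with expected payoff 63/10.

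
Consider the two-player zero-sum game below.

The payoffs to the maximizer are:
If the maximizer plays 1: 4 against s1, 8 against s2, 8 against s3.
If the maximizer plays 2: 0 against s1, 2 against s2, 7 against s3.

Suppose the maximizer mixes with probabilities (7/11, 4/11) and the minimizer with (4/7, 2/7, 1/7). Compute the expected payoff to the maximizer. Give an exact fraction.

324/77

Against (4/7, 2/7, 1/7), each row's expected payoff is 1: 40/7; 2: 11/7.
Taking the (7/11, 4/11)-weighted average: (7/11)·(40/7) + (4/11)·(11/7) = 324/77.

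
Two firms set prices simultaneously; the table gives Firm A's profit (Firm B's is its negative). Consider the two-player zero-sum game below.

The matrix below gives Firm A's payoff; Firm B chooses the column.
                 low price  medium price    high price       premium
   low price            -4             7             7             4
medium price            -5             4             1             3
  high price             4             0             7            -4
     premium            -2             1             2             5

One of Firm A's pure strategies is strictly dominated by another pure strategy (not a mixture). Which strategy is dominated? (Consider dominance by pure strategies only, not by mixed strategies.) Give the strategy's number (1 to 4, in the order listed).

Compare medium price with low price: -4 > -5, 7 > 4, 7 > 1, 4 > 3.
So low price strictly dominates medium price for Firm A; medium price is strictly dominated.

2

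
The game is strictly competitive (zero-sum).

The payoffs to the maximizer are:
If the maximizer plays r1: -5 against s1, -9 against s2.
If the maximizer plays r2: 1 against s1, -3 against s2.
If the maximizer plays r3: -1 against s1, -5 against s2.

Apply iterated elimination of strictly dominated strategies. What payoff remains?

Row r1 is strictly dominated by row r2 (1>-5, -3>-9); eliminate r1.
Row r3 is strictly dominated by row r2 (1>-1, -3>-5); eliminate r3.
Column s1 is strictly dominated by s2 for the minimizer (-3<1); eliminate s1.
Only (r2, s2) remains, with payoff -3.

-3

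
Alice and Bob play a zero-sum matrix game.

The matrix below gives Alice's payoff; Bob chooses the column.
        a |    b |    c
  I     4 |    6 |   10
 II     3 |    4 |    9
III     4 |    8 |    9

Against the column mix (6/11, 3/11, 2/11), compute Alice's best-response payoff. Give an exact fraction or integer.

6

I: (4)·(6/11) + (6)·(3/11) + (10)·(2/11) = 62/11.
II: (3)·(6/11) + (4)·(3/11) + (9)·(2/11) = 48/11.
III: (4)·(6/11) + (8)·(3/11) + (9)·(2/11) = 6.
The best pure response is III with expected payoff 6.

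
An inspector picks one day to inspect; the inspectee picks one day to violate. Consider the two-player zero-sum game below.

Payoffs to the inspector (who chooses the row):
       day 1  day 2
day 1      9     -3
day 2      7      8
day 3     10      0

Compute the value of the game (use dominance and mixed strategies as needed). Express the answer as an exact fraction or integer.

Row day 1 is strictly dominated by row day 3, so the inspector never plays it.
The remaining 2×2 game on (day 2, day 3) × (day 1, day 2) has no saddle point. Let the inspector play day 2 with probability p; indifference gives 7p + 10(1−p) = 8p, so p = 10/11.
Similarly the inspectee's optimal q on day 1 is 8/11, and the value is 7·(8/11) + (8)·(3/11) = 80/11.

80/11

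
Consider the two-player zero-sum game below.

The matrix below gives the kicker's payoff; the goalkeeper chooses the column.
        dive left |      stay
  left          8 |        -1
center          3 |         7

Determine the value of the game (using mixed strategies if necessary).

59/13

Row minima are -1 and 3, so the kicker's maximin is 3; column maxima are 8 and 7, so the goalkeeper's minimax is 7. These differ, so the equilibrium is in mixed strategies.
Let the kicker play left with probability p. The goalkeeper is indifferent when 8p + 3(1−p) = −p + 7(1−p), giving p = 4/13.
Let the goalkeeper play dive left with probability q. The kicker is indifferent when 8q − (1−q) = 3q + 7(1−q), giving q = 8/13.
The value is 8·(8/13) + (-1)·(5/13) = 59/13.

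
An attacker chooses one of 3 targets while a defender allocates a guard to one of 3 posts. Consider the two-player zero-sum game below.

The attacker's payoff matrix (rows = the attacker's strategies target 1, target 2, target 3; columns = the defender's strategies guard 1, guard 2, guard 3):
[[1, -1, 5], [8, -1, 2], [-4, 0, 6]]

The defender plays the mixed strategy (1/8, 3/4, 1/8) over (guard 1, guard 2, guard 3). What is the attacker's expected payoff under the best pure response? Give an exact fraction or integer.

1/2

target 1: (1)·(1/8) + (-1)·(3/4) + (5)·(1/8) = 0.
target 2: (8)·(1/8) + (-1)·(3/4) + (2)·(1/8) = 1/2.
target 3: (-4)·(1/8) + (0)·(3/4) + (6)·(1/8) = 1/4.
The best pure response is target 2 with expected payoff 1/2.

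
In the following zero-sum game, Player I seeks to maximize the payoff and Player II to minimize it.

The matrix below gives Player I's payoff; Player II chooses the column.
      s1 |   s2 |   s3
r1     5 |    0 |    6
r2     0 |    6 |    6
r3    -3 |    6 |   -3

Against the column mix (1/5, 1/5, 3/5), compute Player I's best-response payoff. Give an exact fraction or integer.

24/5

r1: (5)·(1/5) + (0)·(1/5) + (6)·(3/5) = 23/5.
r2: (0)·(1/5) + (6)·(1/5) + (6)·(3/5) = 24/5.
r3: (-3)·(1/5) + (6)·(1/5) + (-3)·(3/5) = -6/5.
The best pure response is r2 with expected payoff 24/5.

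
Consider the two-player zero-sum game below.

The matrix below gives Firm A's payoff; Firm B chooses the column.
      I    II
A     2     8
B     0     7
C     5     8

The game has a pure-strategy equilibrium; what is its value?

Row minima: 2, 0, 5 → Firm A's maximin is 5.
Column maxima: 5, 8 → Firm B's minimax is 5.
They coincide at (C, I), so the value is 5.

5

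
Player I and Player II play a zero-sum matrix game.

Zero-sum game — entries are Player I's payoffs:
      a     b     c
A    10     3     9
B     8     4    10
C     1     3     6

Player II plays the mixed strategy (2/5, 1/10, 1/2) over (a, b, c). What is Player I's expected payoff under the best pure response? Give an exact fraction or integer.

A: (10)·(2/5) + (3)·(1/10) + (9)·(1/2) = 44/5.
B: (8)·(2/5) + (4)·(1/10) + (10)·(1/2) = 43/5.
C: (1)·(2/5) + (3)·(1/10) + (6)·(1/2) = 37/10.
The best pure response is A with expected payoff 44/5.

44/5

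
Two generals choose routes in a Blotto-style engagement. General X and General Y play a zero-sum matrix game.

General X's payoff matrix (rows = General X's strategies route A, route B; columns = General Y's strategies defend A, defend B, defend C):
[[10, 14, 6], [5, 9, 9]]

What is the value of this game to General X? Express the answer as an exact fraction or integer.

Column defend B is strictly dominated by defend A for General Y (it gives General X more in every row).
The remaining 2×2 game on (route A, route B) × (defend A, defend C) has no saddle point. Let General X play route A with probability p; indifference gives 10p + 5(1−p) = 6p + 9(1−p), so p = 1/2.
Similarly General Y's optimal q on defend A is 3/8, and the value is 10·(3/8) + (6)·(5/8) = 15/2.

15/2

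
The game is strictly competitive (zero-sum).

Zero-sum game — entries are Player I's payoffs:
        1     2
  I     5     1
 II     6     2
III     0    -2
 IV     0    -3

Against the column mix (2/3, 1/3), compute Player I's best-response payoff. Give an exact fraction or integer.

I: (5)·(2/3) + (1)·(1/3) = 11/3.
II: (6)·(2/3) + (2)·(1/3) = 14/3.
III: (0)·(2/3) + (-2)·(1/3) = -2/3.
IV: (0)·(2/3) + (-3)·(1/3) = -1.
The best pure response is II with expected payoff 14/3.

14/3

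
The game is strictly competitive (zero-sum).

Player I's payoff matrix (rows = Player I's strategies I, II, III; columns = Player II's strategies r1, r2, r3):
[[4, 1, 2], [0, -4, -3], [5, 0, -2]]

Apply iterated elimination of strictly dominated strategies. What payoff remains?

1

Row II is strictly dominated by row I (4>0, 1>-4, 2>-3); eliminate II.
Column r1 is strictly dominated by r2 for Player II (1<4, 0<5); eliminate r1.
Row III is strictly dominated by row I (1>0, 2>-2); eliminate III.
Column r3 is strictly dominated by r2 for Player II (1<2); eliminate r3.
Only (I, r2) remains, with payoff 1.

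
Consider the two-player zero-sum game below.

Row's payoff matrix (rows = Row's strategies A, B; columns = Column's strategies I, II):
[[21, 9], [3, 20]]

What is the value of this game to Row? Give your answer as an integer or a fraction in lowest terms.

Row minima are 9 and 3, so Row's maximin is 9; column maxima are 21 and 20, so Column's minimax is 20. These differ, so the equilibrium is in mixed strategies.
Let Row play A with probability p. Column is indifferent when 21p + 3(1−p) = 9p + 20(1−p), giving p = 17/29.
Let Column play I with probability q. Row is indifferent when 21q + 9(1−q) = 3q + 20(1−q), giving q = 11/29.
The value is 21·(11/29) + (9)·(18/29) = 393/29.

393/29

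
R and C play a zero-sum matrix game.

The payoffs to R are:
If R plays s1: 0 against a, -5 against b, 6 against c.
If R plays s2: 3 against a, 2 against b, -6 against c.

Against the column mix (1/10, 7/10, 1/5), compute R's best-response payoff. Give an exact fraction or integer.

1/2

s1: (0)·(1/10) + (-5)·(7/10) + (6)·(1/5) = -23/10.
s2: (3)·(1/10) + (2)·(7/10) + (-6)·(1/5) = 1/2.
The best pure response is s2 with expected payoff 1/2.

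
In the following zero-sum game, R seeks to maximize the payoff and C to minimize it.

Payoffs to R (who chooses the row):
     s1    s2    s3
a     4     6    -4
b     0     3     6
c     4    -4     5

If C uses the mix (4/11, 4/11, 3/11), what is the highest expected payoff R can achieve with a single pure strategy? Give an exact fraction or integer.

30/11

a: (4)·(4/11) + (6)·(4/11) + (-4)·(3/11) = 28/11.
b: (0)·(4/11) + (3)·(4/11) + (6)·(3/11) = 30/11.
c: (4)·(4/11) + (-4)·(4/11) + (5)·(3/11) = 15/11.
The best pure response is b with expected payoff 30/11.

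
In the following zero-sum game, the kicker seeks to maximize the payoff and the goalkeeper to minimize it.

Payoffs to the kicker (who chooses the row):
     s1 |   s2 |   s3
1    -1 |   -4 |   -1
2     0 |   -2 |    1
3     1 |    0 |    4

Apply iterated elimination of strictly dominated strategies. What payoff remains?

Column s3 is strictly dominated by s2 for the goalkeeper (-4<-1, -2<1, 0<4); eliminate s3.
Column s1 is strictly dominated by s2 for the goalkeeper (-4<-1, -2<0, 0<1); eliminate s1.
Row 2 is strictly dominated by row 3 (0>-2); eliminate 2.
Row 1 is strictly dominated by row 3 (0>-4); eliminate 1.
Only (3, s2) remains, with payoff 0.

0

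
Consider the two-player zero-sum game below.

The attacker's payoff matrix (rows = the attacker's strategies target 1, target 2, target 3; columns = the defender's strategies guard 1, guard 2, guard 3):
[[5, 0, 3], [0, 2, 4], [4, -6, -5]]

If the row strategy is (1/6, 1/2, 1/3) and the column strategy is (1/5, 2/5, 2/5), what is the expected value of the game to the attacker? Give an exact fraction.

Against (1/5, 2/5, 2/5), each row's expected payoff is target 1: 11/5; target 2: 12/5; target 3: -18/5.
Taking the (1/6, 1/2, 1/3)-weighted average: (1/6)·(11/5) + (1/2)·(12/5) + (1/3)·(-18/5) = 11/30.

11/30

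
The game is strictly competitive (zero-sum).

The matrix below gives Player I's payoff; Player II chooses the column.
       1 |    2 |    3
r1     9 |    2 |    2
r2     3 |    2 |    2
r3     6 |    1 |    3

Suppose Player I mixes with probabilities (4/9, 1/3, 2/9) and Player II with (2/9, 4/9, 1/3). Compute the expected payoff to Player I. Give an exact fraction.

238/81

Against (2/9, 4/9, 1/3), each row's expected payoff is r1: 32/9; r2: 20/9; r3: 25/9.
Taking the (4/9, 1/3, 2/9)-weighted average: (4/9)·(32/9) + (1/3)·(20/9) + (2/9)·(25/9) = 238/81.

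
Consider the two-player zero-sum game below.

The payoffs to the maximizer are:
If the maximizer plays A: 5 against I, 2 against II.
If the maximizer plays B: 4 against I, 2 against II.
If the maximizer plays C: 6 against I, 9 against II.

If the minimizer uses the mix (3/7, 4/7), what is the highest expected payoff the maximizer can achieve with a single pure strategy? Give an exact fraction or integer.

A: (5)·(3/7) + (2)·(4/7) = 23/7.
B: (4)·(3/7) + (2)·(4/7) = 20/7.
C: (6)·(3/7) + (9)·(4/7) = 54/7.
The best pure response is C with expected payoff 54/7.

54/7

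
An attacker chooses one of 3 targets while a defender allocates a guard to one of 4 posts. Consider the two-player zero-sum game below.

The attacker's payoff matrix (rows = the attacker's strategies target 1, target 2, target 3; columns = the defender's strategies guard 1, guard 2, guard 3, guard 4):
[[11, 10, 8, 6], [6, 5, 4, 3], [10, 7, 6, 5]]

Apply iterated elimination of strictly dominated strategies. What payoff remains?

Column guard 1 is strictly dominated by guard 2 for the defender (10<11, 5<6, 7<10); eliminate guard 1.
Row target 3 is strictly dominated by row target 1 (10>7, 8>6, 6>5); eliminate target 3.
Column guard 3 is strictly dominated by guard 4 for the defender (6<8, 3<4); eliminate guard 3.
Column guard 2 is strictly dominated by guard 4 for the defender (6<10, 3<5); eliminate guard 2.
Row target 2 is strictly dominated by row target 1 (6>3); eliminate target 2.
Only (target 1, guard 4) remains, with payoff 6.

6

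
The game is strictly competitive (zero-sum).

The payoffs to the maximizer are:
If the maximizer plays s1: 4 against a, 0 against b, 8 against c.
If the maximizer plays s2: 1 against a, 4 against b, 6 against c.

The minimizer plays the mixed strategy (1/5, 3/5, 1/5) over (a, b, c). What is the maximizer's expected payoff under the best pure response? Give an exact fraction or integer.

s1: (4)·(1/5) + (0)·(3/5) + (8)·(1/5) = 12/5.
s2: (1)·(1/5) + (4)·(3/5) + (6)·(1/5) = 19/5.
The best pure response is s2 with expected payoff 19/5.

19/5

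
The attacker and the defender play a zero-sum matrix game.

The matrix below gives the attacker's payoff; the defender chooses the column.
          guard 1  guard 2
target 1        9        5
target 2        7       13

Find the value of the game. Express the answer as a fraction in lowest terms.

41/5

Row minima are 5 and 7, so the attacker's maximin is 7; column maxima are 9 and 13, so the defender's minimax is 9. These differ, so the equilibrium is in mixed strategies.
Let the attacker play target 1 with probability p. The defender is indifferent when 9p + 7(1−p) = 5p + 13(1−p), giving p = 3/5.
Let the defender play guard 1 with probability q. The attacker is indifferent when 9q + 5(1−q) = 7q + 13(1−q), giving q = 4/5.
The value is 9·(4/5) + (5)·(1/5) = 41/5.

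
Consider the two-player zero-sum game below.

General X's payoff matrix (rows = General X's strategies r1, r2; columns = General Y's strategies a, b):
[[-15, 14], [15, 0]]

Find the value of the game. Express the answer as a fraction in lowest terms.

Row minima are -15 and 0, so General X's maximin is 0; column maxima are 15 and 14, so General Y's minimax is 14. These differ, so the equilibrium is in mixed strategies.
Let General X play r1 with probability p. General Y is indifferent when −15p + 15(1−p) = 14p, giving p = 15/44.
Let General Y play a with probability q. General X is indifferent when −15q + 14(1−q) = 15q, giving q = 7/22.
The value is -15·(7/22) + (14)·(15/22) = 105/22.

105/22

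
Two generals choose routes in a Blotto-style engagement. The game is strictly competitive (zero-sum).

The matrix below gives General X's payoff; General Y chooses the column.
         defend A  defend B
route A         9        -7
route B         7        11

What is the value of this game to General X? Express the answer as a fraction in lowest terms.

Row minima are -7 and 7, so General X's maximin is 7; column maxima are 9 and 11, so General Y's minimax is 9. These differ, so the equilibrium is in mixed strategies.
Let General X play route A with probability p. General Y is indifferent when 9p + 7(1−p) = −7p + 11(1−p), giving p = 1/5.
Let General Y play defend A with probability q. General X is indifferent when 9q − 7(1−q) = 7q + 11(1−q), giving q = 9/10.
The value is 9·(9/10) + (-7)·(1/10) = 37/5.

37/5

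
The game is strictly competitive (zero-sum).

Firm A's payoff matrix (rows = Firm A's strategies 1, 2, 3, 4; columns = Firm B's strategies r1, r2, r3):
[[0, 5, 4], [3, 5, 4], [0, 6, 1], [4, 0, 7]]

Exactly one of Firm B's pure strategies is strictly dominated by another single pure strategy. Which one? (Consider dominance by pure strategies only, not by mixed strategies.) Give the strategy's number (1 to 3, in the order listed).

Firm B prefers columns that give Firm A less. Compare r3 with r1: 0 < 4, 3 < 4, 0 < 1, 4 < 7.
So r1 strictly dominates r3 for Firm B; r3 is strictly dominated.

3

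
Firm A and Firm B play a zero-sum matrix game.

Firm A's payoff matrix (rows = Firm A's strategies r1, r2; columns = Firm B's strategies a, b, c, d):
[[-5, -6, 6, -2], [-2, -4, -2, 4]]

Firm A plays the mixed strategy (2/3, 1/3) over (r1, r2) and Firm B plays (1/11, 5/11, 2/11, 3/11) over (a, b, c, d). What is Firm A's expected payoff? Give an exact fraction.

Against (1/11, 5/11, 2/11, 3/11), each row's expected payoff is r1: -29/11; r2: -14/11.
Taking the (2/3, 1/3)-weighted average: (2/3)·(-29/11) + (1/3)·(-14/11) = -24/11.

-24/11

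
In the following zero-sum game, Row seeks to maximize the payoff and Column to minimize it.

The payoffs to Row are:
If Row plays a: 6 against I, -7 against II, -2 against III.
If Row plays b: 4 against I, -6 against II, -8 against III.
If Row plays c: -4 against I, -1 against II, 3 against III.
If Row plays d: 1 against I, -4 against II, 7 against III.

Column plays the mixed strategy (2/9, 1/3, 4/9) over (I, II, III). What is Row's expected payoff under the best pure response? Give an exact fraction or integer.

2

a: (6)·(2/9) + (-7)·(1/3) + (-2)·(4/9) = -17/9.
b: (4)·(2/9) + (-6)·(1/3) + (-8)·(4/9) = -14/3.
c: (-4)·(2/9) + (-1)·(1/3) + (3)·(4/9) = 1/9.
d: (1)·(2/9) + (-4)·(1/3) + (7)·(4/9) = 2.
The best pure response is d with expected payoff 2.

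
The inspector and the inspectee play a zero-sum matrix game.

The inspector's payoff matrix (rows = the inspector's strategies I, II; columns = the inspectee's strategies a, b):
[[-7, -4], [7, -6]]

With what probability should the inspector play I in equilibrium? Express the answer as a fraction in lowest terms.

13/16

Row minima are -7 and -6, so the inspector's maximin is -6; column maxima are 7 and -4, so the inspectee's minimax is -4. These differ, so the equilibrium is in mixed strategies.
Let the inspector play I with probability p. The inspectee is indifferent when −7p + 7(1−p) = −4p − 6(1−p), giving p = 13/16.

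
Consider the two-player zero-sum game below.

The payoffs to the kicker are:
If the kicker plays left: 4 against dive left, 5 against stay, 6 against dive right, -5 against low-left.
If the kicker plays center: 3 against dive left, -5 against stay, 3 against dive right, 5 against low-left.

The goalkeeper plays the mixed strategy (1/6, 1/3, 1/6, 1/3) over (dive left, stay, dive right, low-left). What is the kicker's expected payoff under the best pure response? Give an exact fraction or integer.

5/3

left: (4)·(1/6) + (5)·(1/3) + (6)·(1/6) + (-5)·(1/3) = 5/3.
center: (3)·(1/6) + (-5)·(1/3) + (3)·(1/6) + (5)·(1/3) = 1.
The best pure response is left with expected payoff 5/3.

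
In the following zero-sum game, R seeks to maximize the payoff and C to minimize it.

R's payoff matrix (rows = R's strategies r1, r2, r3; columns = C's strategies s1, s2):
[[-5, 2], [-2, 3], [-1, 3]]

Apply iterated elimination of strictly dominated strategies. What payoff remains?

-1

Column s2 is strictly dominated by s1 for C (-5<2, -2<3, -1<3); eliminate s2.
Row r2 is strictly dominated by row r3 (-1>-2); eliminate r2.
Row r1 is strictly dominated by row r3 (-1>-5); eliminate r1.
Only (r3, s1) remains, with payoff -1.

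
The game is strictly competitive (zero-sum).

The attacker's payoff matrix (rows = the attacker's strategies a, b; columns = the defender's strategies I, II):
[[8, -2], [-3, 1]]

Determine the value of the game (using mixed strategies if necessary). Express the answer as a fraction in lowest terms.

1/7

Row minima are -2 and -3, so the attacker's maximin is -2; column maxima are 8 and 1, so the defender's minimax is 1. These differ, so the equilibrium is in mixed strategies.
Let the attacker play a with probability p. The defender is indifferent when 8p − 3(1−p) = −2p + (1−p), giving p = 2/7.
Let the defender play I with probability q. The attacker is indifferent when 8q − 2(1−q) = −3q + (1−q), giving q = 3/14.
The value is 8·(3/14) + (-2)·(11/14) = 1/7.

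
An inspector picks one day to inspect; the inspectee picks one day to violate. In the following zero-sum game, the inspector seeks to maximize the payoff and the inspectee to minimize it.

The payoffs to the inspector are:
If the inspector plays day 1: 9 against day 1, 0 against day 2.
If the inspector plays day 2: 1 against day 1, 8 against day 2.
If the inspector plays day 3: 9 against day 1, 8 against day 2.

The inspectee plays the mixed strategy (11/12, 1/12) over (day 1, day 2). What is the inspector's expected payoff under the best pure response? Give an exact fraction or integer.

107/12

day 1: (9)·(11/12) + (0)·(1/12) = 33/4.
day 2: (1)·(11/12) + (8)·(1/12) = 19/12.
day 3: (9)·(11/12) + (8)·(1/12) = 107/12.
The best pure response is day 3 with expected payoff 107/12.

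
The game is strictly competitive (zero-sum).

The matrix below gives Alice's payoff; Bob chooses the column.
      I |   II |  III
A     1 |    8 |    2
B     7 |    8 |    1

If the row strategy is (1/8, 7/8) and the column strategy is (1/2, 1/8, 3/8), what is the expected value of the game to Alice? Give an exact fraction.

291/64

Against (1/2, 1/8, 3/8), each row's expected payoff is A: 9/4; B: 39/8.
Taking the (1/8, 7/8)-weighted average: (1/8)·(9/4) + (7/8)·(39/8) = 291/64.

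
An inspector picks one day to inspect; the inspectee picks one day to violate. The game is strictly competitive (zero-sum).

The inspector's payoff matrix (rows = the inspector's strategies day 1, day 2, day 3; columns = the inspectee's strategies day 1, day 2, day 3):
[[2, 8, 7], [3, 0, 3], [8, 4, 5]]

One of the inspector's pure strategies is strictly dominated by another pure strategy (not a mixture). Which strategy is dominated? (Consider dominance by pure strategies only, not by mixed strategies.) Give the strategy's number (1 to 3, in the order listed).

2

Compare day 2 with day 3: 8 > 3, 4 > 0, 5 > 3.
So day 3 strictly dominates day 2 for the inspector; day 2 is strictly dominated.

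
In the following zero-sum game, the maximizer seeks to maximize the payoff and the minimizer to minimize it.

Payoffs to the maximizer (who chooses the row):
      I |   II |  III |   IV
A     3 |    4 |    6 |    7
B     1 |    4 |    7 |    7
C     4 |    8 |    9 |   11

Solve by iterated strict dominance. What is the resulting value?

Column III is strictly dominated by I for the minimizer (3<6, 1<7, 4<9); eliminate III.
Row A is strictly dominated by row C (4>3, 8>4, 11>7); eliminate A.
Column II is strictly dominated by I for the minimizer (1<4, 4<8); eliminate II.
Row B is strictly dominated by row C (4>1, 11>7); eliminate B.
Column IV is strictly dominated by I for the minimizer (4<11); eliminate IV.
Only (C, I) remains, with payoff 4.

4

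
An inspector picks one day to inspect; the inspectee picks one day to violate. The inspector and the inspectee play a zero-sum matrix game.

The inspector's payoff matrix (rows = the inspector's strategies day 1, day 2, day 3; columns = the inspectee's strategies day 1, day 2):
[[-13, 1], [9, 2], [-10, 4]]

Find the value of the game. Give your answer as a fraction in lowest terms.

Row day 1 is strictly dominated by row day 3, so the inspector never plays it.
The remaining 2×2 game on (day 2, day 3) × (day 1, day 2) has no saddle point. Let the inspector play day 2 with probability p; indifference gives 9p − 10(1−p) = 2p + 4(1−p), so p = 2/3.
Similarly the inspectee's optimal q on day 1 is 2/21, and the value is 9·(2/21) + (2)·(19/21) = 8/3.

8/3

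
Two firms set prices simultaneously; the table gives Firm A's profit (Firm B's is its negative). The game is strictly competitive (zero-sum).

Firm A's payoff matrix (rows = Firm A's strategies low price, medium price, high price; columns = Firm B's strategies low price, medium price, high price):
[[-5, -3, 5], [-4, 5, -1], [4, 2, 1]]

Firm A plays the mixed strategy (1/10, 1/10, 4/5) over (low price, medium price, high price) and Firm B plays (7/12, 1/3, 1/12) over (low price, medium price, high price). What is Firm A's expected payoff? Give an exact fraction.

49/24

Against (7/12, 1/3, 1/12), each row's expected payoff is low price: -7/2; medium price: -3/4; high price: 37/12.
Taking the (1/10, 1/10, 4/5)-weighted average: (1/10)·(-7/2) + (1/10)·(-3/4) + (4/5)·(37/12) = 49/24.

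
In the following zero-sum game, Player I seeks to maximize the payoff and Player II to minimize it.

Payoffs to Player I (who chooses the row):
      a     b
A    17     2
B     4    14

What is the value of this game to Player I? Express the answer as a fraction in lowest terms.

Row minima are 2 and 4, so Player I's maximin is 4; column maxima are 17 and 14, so Player II's minimax is 14. These differ, so the equilibrium is in mixed strategies.
Let Player I play A with probability p. Player II is indifferent when 17p + 4(1−p) = 2p + 14(1−p), giving p = 2/5.
Let Player II play a with probability q. Player I is indifferent when 17q + 2(1−q) = 4q + 14(1−q), giving q = 12/25.
The value is 17·(12/25) + (2)·(13/25) = 46/5.

46/5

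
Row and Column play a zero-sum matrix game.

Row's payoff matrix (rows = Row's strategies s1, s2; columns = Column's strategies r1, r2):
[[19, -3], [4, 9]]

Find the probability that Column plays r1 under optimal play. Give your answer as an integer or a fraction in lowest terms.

Row minima are -3 and 4, so Row's maximin is 4; column maxima are 19 and 9, so Column's minimax is 9. These differ, so the equilibrium is in mixed strategies.
Let Column play r1 with probability q. Row is indifferent when 19q − 3(1−q) = 4q + 9(1−q), giving q = 4/9.

4/9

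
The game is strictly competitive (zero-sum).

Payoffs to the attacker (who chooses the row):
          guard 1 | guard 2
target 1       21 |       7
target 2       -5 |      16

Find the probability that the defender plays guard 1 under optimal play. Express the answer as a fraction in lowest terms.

9/35

Row minima are 7 and -5, so the attacker's maximin is 7; column maxima are 21 and 16, so the defender's minimax is 16. These differ, so the equilibrium is in mixed strategies.
Let the defender play guard 1 with probability q. The attacker is indifferent when 21q + 7(1−q) = −5q + 16(1−q), giving q = 9/35.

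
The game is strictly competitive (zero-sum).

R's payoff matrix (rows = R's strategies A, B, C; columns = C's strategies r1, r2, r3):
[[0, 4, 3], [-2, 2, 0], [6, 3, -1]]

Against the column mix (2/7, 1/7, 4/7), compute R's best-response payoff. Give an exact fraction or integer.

16/7

A: (0)·(2/7) + (4)·(1/7) + (3)·(4/7) = 16/7.
B: (-2)·(2/7) + (2)·(1/7) + (0)·(4/7) = -2/7.
C: (6)·(2/7) + (3)·(1/7) + (-1)·(4/7) = 11/7.
The best pure response is A with expected payoff 16/7.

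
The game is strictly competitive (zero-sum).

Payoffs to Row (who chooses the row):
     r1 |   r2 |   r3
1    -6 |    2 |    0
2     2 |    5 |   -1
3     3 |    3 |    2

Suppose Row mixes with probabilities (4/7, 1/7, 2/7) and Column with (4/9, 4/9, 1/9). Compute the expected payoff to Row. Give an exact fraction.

Against (4/9, 4/9, 1/9), each row's expected payoff is 1: -16/9; 2: 3; 3: 26/9.
Taking the (4/7, 1/7, 2/7)-weighted average: (4/7)·(-16/9) + (1/7)·(3) + (2/7)·(26/9) = 5/21.

5/21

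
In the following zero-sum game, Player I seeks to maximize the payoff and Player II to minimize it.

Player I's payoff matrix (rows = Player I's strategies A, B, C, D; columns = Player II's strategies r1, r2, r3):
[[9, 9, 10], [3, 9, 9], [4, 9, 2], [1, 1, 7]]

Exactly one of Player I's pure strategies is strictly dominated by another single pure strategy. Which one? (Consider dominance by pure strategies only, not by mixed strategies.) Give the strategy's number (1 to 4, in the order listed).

4

Compare D with A: 9 > 1, 9 > 1, 10 > 7.
So A strictly dominates D for Player I; D is strictly dominated.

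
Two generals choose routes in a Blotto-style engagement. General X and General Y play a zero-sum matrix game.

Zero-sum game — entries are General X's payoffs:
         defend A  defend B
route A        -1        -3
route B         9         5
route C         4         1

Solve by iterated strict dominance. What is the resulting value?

5

Column defend A is strictly dominated by defend B for General Y (-3<-1, 5<9, 1<4); eliminate defend A.
Row route A is strictly dominated by row route B (5>-3); eliminate route A.
Row route C is strictly dominated by row route B (5>1); eliminate route C.
Only (route B, defend B) remains, with payoff 5.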